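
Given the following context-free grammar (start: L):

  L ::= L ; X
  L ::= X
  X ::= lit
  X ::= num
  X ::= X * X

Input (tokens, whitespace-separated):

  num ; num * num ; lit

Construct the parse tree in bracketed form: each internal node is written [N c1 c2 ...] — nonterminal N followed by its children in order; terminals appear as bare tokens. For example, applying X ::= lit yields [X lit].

[L [L [L [X num]] ; [X [X num] * [X num]]] ; [X lit]]

L
L ; X
L ; X ; X
X ; X ; X
num ; X ; X
num ; X * X ; X
num ; num * X ; X
num ; num * num ; X
num ; num * num ; lit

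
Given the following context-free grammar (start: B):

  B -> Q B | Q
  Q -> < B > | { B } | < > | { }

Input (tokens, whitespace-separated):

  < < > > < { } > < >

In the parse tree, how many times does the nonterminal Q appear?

[B [Q < [B [Q < >]] >] [B [Q < [B [Q { }]] >] [B [Q < >]]]]

5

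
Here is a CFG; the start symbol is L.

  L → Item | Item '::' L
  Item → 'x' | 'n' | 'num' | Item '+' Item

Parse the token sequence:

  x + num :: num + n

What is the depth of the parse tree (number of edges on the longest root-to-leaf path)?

[L [Item [Item x] + [Item num]] :: [L [Item [Item num] + [Item n]]]]

4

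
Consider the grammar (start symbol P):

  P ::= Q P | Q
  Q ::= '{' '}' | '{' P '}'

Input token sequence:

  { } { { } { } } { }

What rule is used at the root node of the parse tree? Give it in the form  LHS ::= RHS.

P ::= Q P

[P [Q { }] [P [Q { [P [Q { }] [P [Q { }]]] }] [P [Q { }]]]]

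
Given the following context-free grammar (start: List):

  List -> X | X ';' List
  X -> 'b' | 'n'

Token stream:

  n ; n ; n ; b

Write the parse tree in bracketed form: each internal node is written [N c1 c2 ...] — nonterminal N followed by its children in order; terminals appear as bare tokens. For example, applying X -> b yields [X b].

[List [X n] ; [List [X n] ; [List [X n] ; [List [X b]]]]]

List
X ; List
n ; List
n ; X ; List
n ; n ; List
n ; n ; X ; List
n ; n ; n ; List
n ; n ; n ; X
n ; n ; n ; b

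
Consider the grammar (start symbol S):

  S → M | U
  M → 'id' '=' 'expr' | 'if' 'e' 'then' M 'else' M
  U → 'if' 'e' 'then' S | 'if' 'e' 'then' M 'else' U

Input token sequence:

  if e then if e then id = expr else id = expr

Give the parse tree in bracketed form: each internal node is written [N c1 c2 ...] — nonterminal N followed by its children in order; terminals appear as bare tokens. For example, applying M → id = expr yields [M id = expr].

[S [U if e then [S [M if e then [M id = expr] else [M id = expr]]]]]

S
U
if e then S
if e then M
if e then if e then M else M
if e then if e then id = expr else M
if e then if e then id = expr else id = expr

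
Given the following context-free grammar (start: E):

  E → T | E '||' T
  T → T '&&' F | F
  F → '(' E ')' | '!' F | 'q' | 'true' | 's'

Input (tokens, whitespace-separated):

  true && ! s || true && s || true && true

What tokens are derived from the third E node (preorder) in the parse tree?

[E [E [E [T [T [F true]] && [F ! [F s]]]] || [T [T [F true]] && [F s]]] || [T [T [F true]] && [F true]]]

true && ! s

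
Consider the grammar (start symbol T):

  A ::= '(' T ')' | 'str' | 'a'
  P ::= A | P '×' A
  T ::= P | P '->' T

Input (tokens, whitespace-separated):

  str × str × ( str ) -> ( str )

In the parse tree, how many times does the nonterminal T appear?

[T [P [P [P [A str]] × [A str]] × [A ( [T [P [A str]]] )]] -> [T [P [A ( [T [P [A str]]] )]]]]

4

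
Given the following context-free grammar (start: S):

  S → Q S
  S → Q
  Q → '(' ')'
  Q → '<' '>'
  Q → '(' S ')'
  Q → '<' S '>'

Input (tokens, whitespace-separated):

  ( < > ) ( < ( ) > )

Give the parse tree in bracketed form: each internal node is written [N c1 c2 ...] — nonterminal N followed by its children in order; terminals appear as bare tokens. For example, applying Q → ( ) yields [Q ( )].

S
Q S
( S ) S
( Q ) S
( < > ) S
( < > ) Q
( < > ) ( S )
( < > ) ( Q )
( < > ) ( < S > )
( < > ) ( < Q > )
( < > ) ( < ( ) > )

[S [Q ( [S [Q < >]] )] [S [Q ( [S [Q < [S [Q ( )]] >]] )]]]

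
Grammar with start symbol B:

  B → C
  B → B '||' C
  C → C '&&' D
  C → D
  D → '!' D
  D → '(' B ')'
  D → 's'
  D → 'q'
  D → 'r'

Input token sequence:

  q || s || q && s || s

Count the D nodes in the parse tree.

[B [B [B [B [C [D q]]] || [C [D s]]] || [C [C [D q]] && [D s]]] || [C [D s]]]

5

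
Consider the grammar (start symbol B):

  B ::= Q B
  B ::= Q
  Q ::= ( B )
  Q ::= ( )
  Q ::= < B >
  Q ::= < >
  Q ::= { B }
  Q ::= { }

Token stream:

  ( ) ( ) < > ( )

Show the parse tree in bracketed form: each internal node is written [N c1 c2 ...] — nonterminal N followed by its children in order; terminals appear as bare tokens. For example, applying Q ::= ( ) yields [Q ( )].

B
Q B
( ) B
( ) Q B
( ) ( ) B
( ) ( ) Q B
( ) ( ) < > B
( ) ( ) < > Q
( ) ( ) < > ( )

[B [Q ( )] [B [Q ( )] [B [Q < >] [B [Q ( )]]]]]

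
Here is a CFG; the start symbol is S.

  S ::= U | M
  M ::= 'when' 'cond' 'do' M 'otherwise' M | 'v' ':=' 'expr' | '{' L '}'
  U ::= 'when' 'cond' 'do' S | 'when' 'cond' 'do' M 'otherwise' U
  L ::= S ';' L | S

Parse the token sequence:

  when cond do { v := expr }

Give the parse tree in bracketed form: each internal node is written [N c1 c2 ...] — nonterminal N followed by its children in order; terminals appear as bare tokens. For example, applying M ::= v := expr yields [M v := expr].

S
U
when cond do S
when cond do M
when cond do { L }
when cond do { S }
when cond do { M }
when cond do { v := expr }

[S [U when cond do [S [M { [L [S [M v := expr]]] }]]]]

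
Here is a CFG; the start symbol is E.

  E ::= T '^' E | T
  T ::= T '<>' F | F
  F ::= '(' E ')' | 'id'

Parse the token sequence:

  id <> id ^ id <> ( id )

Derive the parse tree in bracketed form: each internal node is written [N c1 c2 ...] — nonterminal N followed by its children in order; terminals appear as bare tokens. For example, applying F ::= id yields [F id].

E
T ^ E
T <> F ^ E
F <> F ^ E
id <> F ^ E
id <> id ^ E
id <> id ^ T
id <> id ^ T <> F
id <> id ^ F <> F
id <> id ^ id <> F
id <> id ^ id <> ( E )
id <> id ^ id <> ( T )
id <> id ^ id <> ( F )
id <> id ^ id <> ( id )

[E [T [T [F id]] <> [F id]] ^ [E [T [T [F id]] <> [F ( [E [T [F id]]] )]]]]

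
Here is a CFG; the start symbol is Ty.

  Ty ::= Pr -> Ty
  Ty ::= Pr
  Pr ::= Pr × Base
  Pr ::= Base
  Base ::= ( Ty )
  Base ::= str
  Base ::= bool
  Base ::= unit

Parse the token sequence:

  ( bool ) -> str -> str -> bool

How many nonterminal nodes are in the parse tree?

15

[Ty [Pr [Base ( [Ty [Pr [Base bool]]] )]] -> [Ty [Pr [Base str]] -> [Ty [Pr [Base str]] -> [Ty [Pr [Base bool]]]]]]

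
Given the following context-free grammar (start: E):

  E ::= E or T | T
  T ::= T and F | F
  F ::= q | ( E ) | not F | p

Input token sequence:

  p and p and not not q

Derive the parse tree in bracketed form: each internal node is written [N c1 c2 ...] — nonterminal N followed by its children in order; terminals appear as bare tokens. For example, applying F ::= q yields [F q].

[E [T [T [T [F p]] and [F p]] and [F not [F not [F q]]]]]

E
T
T and F
T and F and F
F and F and F
p and F and F
p and p and F
p and p and not F
p and p and not not F
p and p and not not q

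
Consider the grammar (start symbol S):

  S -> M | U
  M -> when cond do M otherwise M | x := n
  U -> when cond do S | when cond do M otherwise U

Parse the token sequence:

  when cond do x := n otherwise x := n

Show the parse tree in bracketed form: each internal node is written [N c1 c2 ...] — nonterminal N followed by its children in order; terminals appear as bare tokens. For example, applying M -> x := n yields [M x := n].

[S [M when cond do [M x := n] otherwise [M x := n]]]

S
M
when cond do M otherwise M
when cond do x := n otherwise M
when cond do x := n otherwise x := n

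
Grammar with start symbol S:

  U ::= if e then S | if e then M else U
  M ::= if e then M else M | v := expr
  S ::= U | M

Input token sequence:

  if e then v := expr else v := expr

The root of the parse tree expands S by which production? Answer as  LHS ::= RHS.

S ::= M

[S [M if e then [M v := expr] else [M v := expr]]]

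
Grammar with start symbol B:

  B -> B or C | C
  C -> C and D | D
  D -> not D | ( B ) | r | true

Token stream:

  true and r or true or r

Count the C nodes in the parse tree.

4

[B [B [B [C [C [D true]] and [D r]]] or [C [D true]]] or [C [D r]]]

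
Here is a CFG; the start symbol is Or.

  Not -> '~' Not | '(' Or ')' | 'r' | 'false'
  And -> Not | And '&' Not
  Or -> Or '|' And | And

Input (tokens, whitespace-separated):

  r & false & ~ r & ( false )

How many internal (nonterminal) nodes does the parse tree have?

[Or [And [And [And [And [Not r]] & [Not false]] & [Not ~ [Not r]]] & [Not ( [Or [And [Not false]]] )]]]

13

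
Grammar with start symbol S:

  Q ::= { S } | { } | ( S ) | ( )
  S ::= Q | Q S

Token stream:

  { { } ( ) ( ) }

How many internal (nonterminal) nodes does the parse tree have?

[S [Q { [S [Q { }] [S [Q ( )] [S [Q ( )]]]] }]]

8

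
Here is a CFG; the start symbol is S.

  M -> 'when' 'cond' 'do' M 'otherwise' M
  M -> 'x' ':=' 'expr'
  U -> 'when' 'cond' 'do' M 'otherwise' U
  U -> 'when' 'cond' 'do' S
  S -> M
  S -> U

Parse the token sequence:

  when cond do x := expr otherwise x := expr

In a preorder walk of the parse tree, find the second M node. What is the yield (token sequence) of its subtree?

x := expr

[S [M when cond do [M x := expr] otherwise [M x := expr]]]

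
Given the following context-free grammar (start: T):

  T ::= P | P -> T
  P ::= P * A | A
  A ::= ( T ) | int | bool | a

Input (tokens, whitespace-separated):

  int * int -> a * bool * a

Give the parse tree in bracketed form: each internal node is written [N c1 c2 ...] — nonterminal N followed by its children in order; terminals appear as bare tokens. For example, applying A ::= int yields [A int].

T
P -> T
P * A -> T
A * A -> T
int * A -> T
int * int -> T
int * int -> P
int * int -> P * A
int * int -> P * A * A
int * int -> A * A * A
int * int -> a * A * A
int * int -> a * bool * A
int * int -> a * bool * a

[T [P [P [A int]] * [A int]] -> [T [P [P [P [A a]] * [A bool]] * [A a]]]]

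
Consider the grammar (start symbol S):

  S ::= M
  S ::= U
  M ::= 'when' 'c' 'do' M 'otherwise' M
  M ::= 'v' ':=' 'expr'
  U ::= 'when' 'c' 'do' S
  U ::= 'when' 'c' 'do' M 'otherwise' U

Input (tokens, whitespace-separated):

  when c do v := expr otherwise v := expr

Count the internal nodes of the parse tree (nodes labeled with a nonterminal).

4

[S [M when c do [M v := expr] otherwise [M v := expr]]]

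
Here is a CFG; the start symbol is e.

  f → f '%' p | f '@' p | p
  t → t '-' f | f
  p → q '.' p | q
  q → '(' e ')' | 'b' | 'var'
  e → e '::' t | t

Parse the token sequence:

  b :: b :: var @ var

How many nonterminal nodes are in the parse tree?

[e [e [e [t [f [p [q b]]]]] :: [t [f [p [q b]]]]] :: [t [f [f [p [q var]]] @ [p [q var]]]]]

18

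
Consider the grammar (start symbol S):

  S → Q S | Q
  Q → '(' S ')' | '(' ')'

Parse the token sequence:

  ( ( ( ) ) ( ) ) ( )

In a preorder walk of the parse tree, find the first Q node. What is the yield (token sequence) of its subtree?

[S [Q ( [S [Q ( [S [Q ( )]] )] [S [Q ( )]]] )] [S [Q ( )]]]

( ( ( ) ) ( ) )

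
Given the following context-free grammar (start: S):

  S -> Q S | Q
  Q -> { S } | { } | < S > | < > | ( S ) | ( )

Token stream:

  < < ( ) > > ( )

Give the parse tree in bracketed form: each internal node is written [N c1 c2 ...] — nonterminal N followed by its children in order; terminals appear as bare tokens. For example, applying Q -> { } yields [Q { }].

[S [Q < [S [Q < [S [Q ( )]] >]] >] [S [Q ( )]]]

S
Q S
< S > S
< Q > S
< < S > > S
< < Q > > S
< < ( ) > > S
< < ( ) > > Q
< < ( ) > > ( )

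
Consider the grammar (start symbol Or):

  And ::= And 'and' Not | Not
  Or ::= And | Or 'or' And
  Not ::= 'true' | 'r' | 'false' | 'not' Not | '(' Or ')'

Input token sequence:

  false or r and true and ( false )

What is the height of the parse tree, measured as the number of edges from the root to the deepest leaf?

6

[Or [Or [And [Not false]]] or [And [And [And [Not r]] and [Not true]] and [Not ( [Or [And [Not false]]] )]]]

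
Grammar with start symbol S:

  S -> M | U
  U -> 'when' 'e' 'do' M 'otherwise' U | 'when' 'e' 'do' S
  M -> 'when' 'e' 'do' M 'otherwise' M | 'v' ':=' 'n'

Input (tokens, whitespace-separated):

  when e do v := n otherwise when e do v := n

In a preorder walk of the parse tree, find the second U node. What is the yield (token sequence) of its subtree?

[S [U when e do [M v := n] otherwise [U when e do [S [M v := n]]]]]

when e do v := n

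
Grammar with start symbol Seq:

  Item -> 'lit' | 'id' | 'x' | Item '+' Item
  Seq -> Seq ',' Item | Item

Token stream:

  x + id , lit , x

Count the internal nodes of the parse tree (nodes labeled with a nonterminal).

[Seq [Seq [Seq [Item [Item x] + [Item id]]] , [Item lit]] , [Item x]]

8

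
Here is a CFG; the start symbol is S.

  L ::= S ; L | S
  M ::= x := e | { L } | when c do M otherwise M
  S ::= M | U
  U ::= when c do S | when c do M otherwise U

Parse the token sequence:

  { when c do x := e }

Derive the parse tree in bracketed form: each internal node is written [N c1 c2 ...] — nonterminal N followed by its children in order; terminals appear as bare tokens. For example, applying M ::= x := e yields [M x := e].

S
M
{ L }
{ S }
{ U }
{ when c do S }
{ when c do M }
{ when c do x := e }

[S [M { [L [S [U when c do [S [M x := e]]]]] }]]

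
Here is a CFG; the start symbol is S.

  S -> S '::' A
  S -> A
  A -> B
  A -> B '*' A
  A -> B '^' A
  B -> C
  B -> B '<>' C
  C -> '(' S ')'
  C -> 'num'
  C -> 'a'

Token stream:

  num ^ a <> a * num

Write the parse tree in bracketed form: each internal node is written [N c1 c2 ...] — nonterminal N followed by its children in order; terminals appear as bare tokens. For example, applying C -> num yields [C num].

[S [A [B [C num]] ^ [A [B [B [C a]] <> [C a]] * [A [B [C num]]]]]]

S
A
B ^ A
C ^ A
num ^ A
num ^ B * A
num ^ B <> C * A
num ^ C <> C * A
num ^ a <> C * A
num ^ a <> a * A
num ^ a <> a * B
num ^ a <> a * C
num ^ a <> a * num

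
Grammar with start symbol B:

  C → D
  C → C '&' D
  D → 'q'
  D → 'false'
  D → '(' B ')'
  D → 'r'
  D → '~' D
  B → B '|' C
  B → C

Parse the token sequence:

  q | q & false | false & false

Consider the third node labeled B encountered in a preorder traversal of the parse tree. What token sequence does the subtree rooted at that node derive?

[B [B [B [C [D q]]] | [C [C [D q]] & [D false]]] | [C [C [D false]] & [D false]]]

q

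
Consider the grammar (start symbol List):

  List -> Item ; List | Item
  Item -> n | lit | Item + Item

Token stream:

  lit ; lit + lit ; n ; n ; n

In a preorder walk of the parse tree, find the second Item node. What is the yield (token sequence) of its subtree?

lit + lit

[List [Item lit] ; [List [Item [Item lit] + [Item lit]] ; [List [Item n] ; [List [Item n] ; [List [Item n]]]]]]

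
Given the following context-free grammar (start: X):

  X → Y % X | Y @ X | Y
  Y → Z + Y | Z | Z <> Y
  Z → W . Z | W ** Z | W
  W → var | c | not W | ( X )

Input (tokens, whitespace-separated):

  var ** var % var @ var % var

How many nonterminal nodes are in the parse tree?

18

[X [Y [Z [W var] ** [Z [W var]]]] % [X [Y [Z [W var]]] @ [X [Y [Z [W var]]] % [X [Y [Z [W var]]]]]]]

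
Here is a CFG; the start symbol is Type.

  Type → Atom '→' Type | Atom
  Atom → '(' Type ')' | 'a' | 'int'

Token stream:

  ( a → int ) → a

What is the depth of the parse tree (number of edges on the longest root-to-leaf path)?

[Type [Atom ( [Type [Atom a] → [Type [Atom int]]] )] → [Type [Atom a]]]

5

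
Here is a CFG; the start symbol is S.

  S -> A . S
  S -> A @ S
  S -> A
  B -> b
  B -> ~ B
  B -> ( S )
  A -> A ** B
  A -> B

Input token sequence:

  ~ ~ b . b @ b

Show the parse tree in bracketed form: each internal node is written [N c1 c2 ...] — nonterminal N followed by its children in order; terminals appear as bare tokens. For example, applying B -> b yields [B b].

[S [A [B ~ [B ~ [B b]]]] . [S [A [B b]] @ [S [A [B b]]]]]

S
A . S
B . S
~ B . S
~ ~ B . S
~ ~ b . S
~ ~ b . A @ S
~ ~ b . B @ S
~ ~ b . b @ S
~ ~ b . b @ A
~ ~ b . b @ B
~ ~ b . b @ b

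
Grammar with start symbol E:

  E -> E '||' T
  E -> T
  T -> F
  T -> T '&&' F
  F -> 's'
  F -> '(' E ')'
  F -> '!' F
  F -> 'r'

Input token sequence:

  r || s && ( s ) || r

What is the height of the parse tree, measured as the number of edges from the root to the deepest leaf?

7

[E [E [E [T [F r]]] || [T [T [F s]] && [F ( [E [T [F s]]] )]]] || [T [F r]]]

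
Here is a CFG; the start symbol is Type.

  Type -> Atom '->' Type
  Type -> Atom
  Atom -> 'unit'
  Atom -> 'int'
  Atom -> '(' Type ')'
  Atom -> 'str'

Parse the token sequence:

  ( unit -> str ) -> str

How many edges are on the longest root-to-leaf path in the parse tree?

[Type [Atom ( [Type [Atom unit] -> [Type [Atom str]]] )] -> [Type [Atom str]]]

5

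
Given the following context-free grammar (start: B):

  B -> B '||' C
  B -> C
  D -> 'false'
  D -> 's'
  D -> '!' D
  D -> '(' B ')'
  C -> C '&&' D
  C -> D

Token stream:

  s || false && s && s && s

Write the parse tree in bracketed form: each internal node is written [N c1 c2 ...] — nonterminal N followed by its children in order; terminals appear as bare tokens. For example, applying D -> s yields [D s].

B
B || C
C || C
D || C
s || C
s || C && D
s || C && D && D
s || C && D && D && D
s || D && D && D && D
s || false && D && D && D
s || false && s && D && D
s || false && s && s && D
s || false && s && s && s

[B [B [C [D s]]] || [C [C [C [C [D false]] && [D s]] && [D s]] && [D s]]]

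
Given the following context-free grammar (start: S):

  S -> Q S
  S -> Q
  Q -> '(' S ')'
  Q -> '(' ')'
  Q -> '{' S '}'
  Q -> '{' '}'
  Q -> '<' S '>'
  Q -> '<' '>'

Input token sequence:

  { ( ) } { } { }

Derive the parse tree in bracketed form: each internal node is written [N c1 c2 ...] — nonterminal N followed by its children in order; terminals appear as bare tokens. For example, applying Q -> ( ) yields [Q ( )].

S
Q S
{ S } S
{ Q } S
{ ( ) } S
{ ( ) } Q S
{ ( ) } { } S
{ ( ) } { } Q
{ ( ) } { } { }

[S [Q { [S [Q ( )]] }] [S [Q { }] [S [Q { }]]]]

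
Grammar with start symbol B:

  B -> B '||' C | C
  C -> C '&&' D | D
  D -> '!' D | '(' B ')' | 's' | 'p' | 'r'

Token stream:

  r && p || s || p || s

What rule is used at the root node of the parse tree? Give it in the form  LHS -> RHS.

[B [B [B [B [C [C [D r]] && [D p]]] || [C [D s]]] || [C [D p]]] || [C [D s]]]

B -> B '||' C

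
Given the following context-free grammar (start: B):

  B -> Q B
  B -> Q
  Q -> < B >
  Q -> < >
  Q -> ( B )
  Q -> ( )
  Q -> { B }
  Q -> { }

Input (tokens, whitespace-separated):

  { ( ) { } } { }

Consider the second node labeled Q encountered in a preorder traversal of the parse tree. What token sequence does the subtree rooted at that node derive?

( )

[B [Q { [B [Q ( )] [B [Q { }]]] }] [B [Q { }]]]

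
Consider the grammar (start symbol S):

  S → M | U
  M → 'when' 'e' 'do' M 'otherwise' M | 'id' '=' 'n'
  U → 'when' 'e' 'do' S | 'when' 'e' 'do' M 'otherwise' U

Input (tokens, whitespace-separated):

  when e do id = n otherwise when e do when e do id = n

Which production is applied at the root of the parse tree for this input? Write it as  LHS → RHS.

S → U

[S [U when e do [M id = n] otherwise [U when e do [S [U when e do [S [M id = n]]]]]]]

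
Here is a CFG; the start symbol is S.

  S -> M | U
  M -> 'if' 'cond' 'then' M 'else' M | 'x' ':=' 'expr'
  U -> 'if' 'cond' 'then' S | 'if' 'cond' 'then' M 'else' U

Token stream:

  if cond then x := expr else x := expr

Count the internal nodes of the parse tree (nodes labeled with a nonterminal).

[S [M if cond then [M x := expr] else [M x := expr]]]

4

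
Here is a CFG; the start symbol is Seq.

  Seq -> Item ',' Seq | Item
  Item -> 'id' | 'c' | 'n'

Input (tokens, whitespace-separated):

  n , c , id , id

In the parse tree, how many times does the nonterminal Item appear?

4

[Seq [Item n] , [Seq [Item c] , [Seq [Item id] , [Seq [Item id]]]]]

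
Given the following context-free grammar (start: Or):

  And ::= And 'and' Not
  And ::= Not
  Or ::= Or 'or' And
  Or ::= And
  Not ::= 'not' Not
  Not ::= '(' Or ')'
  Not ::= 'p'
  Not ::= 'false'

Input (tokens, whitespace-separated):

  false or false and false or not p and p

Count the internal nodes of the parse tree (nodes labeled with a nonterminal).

[Or [Or [Or [And [Not false]]] or [And [And [Not false]] and [Not false]]] or [And [And [Not not [Not p]]] and [Not p]]]

14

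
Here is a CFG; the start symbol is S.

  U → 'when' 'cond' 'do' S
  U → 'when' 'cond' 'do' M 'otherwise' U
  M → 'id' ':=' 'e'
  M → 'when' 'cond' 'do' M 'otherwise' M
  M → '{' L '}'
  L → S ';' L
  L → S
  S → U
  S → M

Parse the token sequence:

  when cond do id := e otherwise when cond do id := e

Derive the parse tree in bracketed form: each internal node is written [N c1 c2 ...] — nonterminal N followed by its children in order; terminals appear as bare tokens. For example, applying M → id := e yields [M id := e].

[S [U when cond do [M id := e] otherwise [U when cond do [S [M id := e]]]]]

S
U
when cond do M otherwise U
when cond do id := e otherwise U
when cond do id := e otherwise when cond do S
when cond do id := e otherwise when cond do M
when cond do id := e otherwise when cond do id := e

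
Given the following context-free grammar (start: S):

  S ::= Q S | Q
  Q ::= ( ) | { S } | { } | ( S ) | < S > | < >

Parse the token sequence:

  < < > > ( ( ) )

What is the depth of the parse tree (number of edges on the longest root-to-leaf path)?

[S [Q < [S [Q < >]] >] [S [Q ( [S [Q ( )]] )]]]

5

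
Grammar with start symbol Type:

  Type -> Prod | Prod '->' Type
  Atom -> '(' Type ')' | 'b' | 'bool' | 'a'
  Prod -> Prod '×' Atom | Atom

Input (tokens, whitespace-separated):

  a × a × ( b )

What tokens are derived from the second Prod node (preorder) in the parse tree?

a × a

[Type [Prod [Prod [Prod [Atom a]] × [Atom a]] × [Atom ( [Type [Prod [Atom b]]] )]]]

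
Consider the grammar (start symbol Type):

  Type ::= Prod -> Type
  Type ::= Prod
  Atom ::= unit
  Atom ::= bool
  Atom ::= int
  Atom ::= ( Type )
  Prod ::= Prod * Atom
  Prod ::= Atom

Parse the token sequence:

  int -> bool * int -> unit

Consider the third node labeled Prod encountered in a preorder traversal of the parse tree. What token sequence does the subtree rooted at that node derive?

bool

[Type [Prod [Atom int]] -> [Type [Prod [Prod [Atom bool]] * [Atom int]] -> [Type [Prod [Atom unit]]]]]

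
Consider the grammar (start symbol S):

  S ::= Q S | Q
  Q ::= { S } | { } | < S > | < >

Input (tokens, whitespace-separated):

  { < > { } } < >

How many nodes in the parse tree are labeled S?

[S [Q { [S [Q < >] [S [Q { }]]] }] [S [Q < >]]]

4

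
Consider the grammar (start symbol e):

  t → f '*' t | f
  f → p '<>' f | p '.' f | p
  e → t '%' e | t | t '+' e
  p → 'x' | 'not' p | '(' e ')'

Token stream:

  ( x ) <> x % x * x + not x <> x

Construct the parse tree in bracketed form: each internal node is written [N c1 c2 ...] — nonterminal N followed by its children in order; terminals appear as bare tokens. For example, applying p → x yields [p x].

[e [t [f [p ( [e [t [f [p x]]]] )] <> [f [p x]]]] % [e [t [f [p x]] * [t [f [p x]]]] + [e [t [f [p not [p x]] <> [f [p x]]]]]]]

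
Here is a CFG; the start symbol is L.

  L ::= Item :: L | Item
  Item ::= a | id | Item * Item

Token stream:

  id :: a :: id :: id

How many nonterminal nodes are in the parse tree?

8

[L [Item id] :: [L [Item a] :: [L [Item id] :: [L [Item id]]]]]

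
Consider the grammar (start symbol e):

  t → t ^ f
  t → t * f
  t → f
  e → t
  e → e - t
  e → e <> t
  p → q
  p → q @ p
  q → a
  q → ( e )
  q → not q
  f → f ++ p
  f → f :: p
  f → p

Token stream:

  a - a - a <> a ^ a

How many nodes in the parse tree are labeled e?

4

[e [e [e [e [t [f [p [q a]]]]] - [t [f [p [q a]]]]] - [t [f [p [q a]]]]] <> [t [t [f [p [q a]]]] ^ [f [p [q a]]]]]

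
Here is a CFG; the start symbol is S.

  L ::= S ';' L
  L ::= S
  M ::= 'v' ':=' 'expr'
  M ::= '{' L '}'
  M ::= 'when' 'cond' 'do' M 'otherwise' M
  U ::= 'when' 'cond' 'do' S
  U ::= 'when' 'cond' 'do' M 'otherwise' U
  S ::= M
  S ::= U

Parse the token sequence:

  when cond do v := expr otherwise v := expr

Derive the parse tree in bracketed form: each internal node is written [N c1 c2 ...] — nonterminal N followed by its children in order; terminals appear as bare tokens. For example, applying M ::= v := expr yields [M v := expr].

S
M
when cond do M otherwise M
when cond do v := expr otherwise M
when cond do v := expr otherwise v := expr

[S [M when cond do [M v := expr] otherwise [M v := expr]]]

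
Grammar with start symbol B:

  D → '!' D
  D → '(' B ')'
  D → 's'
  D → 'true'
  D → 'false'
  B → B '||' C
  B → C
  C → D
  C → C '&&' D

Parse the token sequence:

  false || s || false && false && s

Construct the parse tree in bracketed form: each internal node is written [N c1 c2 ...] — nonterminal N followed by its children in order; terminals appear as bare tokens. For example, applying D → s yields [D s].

B
B || C
B || C || C
C || C || C
D || C || C
false || C || C
false || D || C
false || s || C
false || s || C && D
false || s || C && D && D
false || s || D && D && D
false || s || false && D && D
false || s || false && false && D
false || s || false && false && s

[B [B [B [C [D false]]] || [C [D s]]] || [C [C [C [D false]] && [D false]] && [D s]]]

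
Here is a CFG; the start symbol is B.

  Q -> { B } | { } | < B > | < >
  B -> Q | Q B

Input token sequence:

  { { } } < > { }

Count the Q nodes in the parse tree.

4

[B [Q { [B [Q { }]] }] [B [Q < >] [B [Q { }]]]]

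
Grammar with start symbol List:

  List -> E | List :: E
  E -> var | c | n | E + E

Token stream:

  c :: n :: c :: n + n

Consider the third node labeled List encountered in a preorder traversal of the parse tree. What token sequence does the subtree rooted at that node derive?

c :: n

[List [List [List [List [E c]] :: [E n]] :: [E c]] :: [E [E n] + [E n]]]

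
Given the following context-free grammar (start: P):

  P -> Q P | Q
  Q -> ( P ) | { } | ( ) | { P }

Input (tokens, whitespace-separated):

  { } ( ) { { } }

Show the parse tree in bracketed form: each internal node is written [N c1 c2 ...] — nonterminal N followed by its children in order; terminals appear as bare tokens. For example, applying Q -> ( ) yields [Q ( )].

P
Q P
{ } P
{ } Q P
{ } ( ) P
{ } ( ) Q
{ } ( ) { P }
{ } ( ) { Q }
{ } ( ) { { } }

[P [Q { }] [P [Q ( )] [P [Q { [P [Q { }]] }]]]]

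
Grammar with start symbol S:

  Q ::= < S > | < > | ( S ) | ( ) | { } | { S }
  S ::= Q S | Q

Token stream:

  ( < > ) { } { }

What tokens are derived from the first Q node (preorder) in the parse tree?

[S [Q ( [S [Q < >]] )] [S [Q { }] [S [Q { }]]]]

( < > )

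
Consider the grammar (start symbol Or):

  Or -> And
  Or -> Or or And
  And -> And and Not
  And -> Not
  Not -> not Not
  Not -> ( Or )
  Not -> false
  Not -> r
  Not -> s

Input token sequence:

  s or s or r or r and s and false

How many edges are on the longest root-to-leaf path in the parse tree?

[Or [Or [Or [Or [And [Not s]]] or [And [Not s]]] or [And [Not r]]] or [And [And [And [Not r]] and [Not s]] and [Not false]]]

6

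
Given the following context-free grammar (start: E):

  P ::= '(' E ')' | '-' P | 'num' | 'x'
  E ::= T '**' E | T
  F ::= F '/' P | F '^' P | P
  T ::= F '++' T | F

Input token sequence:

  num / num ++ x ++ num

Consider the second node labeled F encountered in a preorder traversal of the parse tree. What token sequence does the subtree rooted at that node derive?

[E [T [F [F [P num]] / [P num]] ++ [T [F [P x]] ++ [T [F [P num]]]]]]

num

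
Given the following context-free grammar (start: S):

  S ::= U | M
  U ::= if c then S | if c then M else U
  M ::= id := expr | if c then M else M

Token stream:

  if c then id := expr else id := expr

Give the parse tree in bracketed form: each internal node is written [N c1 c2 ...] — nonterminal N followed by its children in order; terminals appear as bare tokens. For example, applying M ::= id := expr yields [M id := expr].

[S [M if c then [M id := expr] else [M id := expr]]]

S
M
if c then M else M
if c then id := expr else M
if c then id := expr else id := expr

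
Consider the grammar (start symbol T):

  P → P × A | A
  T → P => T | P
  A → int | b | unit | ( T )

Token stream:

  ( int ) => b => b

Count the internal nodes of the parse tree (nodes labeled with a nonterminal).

[T [P [A ( [T [P [A int]]] )]] => [T [P [A b]] => [T [P [A b]]]]]

12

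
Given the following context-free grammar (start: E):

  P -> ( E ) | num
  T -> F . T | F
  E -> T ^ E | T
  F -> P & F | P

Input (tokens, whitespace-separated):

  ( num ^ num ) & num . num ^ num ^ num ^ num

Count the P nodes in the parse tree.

8

[E [T [F [P ( [E [T [F [P num]]] ^ [E [T [F [P num]]]]] )] & [F [P num]]] . [T [F [P num]]]] ^ [E [T [F [P num]]] ^ [E [T [F [P num]]] ^ [E [T [F [P num]]]]]]]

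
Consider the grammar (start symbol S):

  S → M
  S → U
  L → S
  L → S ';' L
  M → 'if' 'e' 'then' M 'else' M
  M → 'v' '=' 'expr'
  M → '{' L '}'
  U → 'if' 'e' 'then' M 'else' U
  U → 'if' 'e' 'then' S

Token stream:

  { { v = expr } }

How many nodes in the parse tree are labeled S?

3

[S [M { [L [S [M { [L [S [M v = expr]]] }]]] }]]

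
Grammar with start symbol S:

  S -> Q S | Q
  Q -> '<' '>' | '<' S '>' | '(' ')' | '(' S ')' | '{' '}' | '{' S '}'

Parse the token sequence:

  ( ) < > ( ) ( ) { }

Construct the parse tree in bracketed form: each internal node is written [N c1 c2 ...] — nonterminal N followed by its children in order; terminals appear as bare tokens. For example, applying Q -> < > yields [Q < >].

S
Q S
( ) S
( ) Q S
( ) < > S
( ) < > Q S
( ) < > ( ) S
( ) < > ( ) Q S
( ) < > ( ) ( ) S
( ) < > ( ) ( ) Q
( ) < > ( ) ( ) { }

[S [Q ( )] [S [Q < >] [S [Q ( )] [S [Q ( )] [S [Q { }]]]]]]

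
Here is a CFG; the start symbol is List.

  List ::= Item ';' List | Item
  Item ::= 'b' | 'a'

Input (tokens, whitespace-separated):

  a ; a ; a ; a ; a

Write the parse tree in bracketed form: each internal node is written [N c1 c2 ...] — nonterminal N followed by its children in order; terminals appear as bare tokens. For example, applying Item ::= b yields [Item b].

[List [Item a] ; [List [Item a] ; [List [Item a] ; [List [Item a] ; [List [Item a]]]]]]

List
Item ; List
a ; List
a ; Item ; List
a ; a ; List
a ; a ; Item ; List
a ; a ; a ; List
a ; a ; a ; Item ; List
a ; a ; a ; a ; List
a ; a ; a ; a ; Item
a ; a ; a ; a ; a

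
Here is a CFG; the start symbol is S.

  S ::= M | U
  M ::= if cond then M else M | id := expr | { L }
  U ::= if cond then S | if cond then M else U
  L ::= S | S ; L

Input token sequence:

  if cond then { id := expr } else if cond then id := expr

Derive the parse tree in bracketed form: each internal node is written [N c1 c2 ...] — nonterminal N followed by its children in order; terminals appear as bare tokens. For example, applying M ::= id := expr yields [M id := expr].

S
U
if cond then M else U
if cond then { L } else U
if cond then { S } else U
if cond then { M } else U
if cond then { id := expr } else U
if cond then { id := expr } else if cond then S
if cond then { id := expr } else if cond then M
if cond then { id := expr } else if cond then id := expr

[S [U if cond then [M { [L [S [M id := expr]]] }] else [U if cond then [S [M id := expr]]]]]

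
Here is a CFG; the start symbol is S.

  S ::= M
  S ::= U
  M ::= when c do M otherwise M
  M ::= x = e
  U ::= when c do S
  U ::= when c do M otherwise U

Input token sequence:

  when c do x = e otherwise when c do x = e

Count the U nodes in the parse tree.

[S [U when c do [M x = e] otherwise [U when c do [S [M x = e]]]]]

2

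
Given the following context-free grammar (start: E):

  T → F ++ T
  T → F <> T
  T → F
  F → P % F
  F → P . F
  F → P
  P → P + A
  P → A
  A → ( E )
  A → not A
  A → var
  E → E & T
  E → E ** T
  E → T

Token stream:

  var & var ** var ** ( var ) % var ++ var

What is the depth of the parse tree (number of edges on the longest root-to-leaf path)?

[E [E [E [E [T [F [P [A var]]]]] & [T [F [P [A var]]]]] ** [T [F [P [A var]]]]] ** [T [F [P [A ( [E [T [F [P [A var]]]]] )]] % [F [P [A var]]]] ++ [T [F [P [A var]]]]]]

10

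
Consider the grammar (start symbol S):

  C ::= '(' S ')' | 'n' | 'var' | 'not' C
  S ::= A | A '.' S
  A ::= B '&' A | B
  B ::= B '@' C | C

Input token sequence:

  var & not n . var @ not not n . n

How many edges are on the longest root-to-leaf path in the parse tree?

[S [A [B [C var]] & [A [B [C not [C n]]]]] . [S [A [B [B [C var]] @ [C not [C not [C n]]]]] . [S [A [B [C n]]]]]]

7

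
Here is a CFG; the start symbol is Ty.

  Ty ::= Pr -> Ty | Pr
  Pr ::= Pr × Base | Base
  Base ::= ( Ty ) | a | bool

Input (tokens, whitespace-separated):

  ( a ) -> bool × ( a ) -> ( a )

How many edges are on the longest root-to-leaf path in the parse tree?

[Ty [Pr [Base ( [Ty [Pr [Base a]]] )]] -> [Ty [Pr [Pr [Base bool]] × [Base ( [Ty [Pr [Base a]]] )]] -> [Ty [Pr [Base ( [Ty [Pr [Base a]]] )]]]]]

8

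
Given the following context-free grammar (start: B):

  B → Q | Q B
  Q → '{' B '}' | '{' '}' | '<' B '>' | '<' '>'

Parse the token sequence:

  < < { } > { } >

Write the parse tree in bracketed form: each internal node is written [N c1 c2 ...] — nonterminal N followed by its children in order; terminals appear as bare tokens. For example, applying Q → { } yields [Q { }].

B
Q
< B >
< Q B >
< < B > B >
< < Q > B >
< < { } > B >
< < { } > Q >
< < { } > { } >

[B [Q < [B [Q < [B [Q { }]] >] [B [Q { }]]] >]]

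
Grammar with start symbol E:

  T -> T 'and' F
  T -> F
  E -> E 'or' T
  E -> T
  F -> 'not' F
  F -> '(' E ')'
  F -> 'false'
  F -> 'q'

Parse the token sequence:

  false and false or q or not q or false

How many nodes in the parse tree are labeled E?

[E [E [E [E [T [T [F false]] and [F false]]] or [T [F q]]] or [T [F not [F q]]]] or [T [F false]]]

4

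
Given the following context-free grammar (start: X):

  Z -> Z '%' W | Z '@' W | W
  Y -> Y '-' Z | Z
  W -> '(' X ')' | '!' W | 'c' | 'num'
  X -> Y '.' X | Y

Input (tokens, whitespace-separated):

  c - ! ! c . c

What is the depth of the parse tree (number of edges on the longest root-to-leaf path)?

[X [Y [Y [Z [W c]]] - [Z [W ! [W ! [W c]]]]] . [X [Y [Z [W c]]]]]

6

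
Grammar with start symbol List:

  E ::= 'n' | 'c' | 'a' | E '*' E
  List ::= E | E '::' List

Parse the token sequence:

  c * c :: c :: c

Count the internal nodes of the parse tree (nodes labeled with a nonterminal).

[List [E [E c] * [E c]] :: [List [E c] :: [List [E c]]]]

8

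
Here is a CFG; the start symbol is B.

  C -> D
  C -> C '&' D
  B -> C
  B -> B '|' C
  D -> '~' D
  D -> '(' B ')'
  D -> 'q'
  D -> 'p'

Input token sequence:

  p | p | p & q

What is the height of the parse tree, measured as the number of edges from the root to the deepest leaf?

5

[B [B [B [C [D p]]] | [C [D p]]] | [C [C [D p]] & [D q]]]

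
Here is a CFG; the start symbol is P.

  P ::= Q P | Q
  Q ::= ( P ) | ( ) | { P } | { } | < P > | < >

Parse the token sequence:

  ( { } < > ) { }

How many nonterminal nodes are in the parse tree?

8

[P [Q ( [P [Q { }] [P [Q < >]]] )] [P [Q { }]]]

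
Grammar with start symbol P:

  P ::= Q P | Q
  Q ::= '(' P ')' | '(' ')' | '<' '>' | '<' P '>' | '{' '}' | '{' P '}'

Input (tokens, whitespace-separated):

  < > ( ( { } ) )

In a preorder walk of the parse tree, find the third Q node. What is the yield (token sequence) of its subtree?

[P [Q < >] [P [Q ( [P [Q ( [P [Q { }]] )]] )]]]

( { } )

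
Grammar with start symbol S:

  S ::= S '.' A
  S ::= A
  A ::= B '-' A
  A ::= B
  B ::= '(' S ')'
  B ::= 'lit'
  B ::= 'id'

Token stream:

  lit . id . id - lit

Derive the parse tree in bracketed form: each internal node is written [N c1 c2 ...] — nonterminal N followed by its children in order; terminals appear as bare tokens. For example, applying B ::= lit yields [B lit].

[S [S [S [A [B lit]]] . [A [B id]]] . [A [B id] - [A [B lit]]]]

S
S . A
S . A . A
A . A . A
B . A . A
lit . A . A
lit . B . A
lit . id . A
lit . id . B - A
lit . id . id - A
lit . id . id - B
lit . id . id - lit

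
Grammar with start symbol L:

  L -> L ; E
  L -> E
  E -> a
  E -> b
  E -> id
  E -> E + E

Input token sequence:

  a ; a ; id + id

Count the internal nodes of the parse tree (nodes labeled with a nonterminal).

[L [L [L [E a]] ; [E a]] ; [E [E id] + [E id]]]

8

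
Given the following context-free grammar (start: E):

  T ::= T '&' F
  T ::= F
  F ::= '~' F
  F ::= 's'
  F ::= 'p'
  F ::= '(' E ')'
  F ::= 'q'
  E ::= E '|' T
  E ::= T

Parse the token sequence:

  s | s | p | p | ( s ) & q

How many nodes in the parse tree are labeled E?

6

[E [E [E [E [E [T [F s]]] | [T [F s]]] | [T [F p]]] | [T [F p]]] | [T [T [F ( [E [T [F s]]] )]] & [F q]]]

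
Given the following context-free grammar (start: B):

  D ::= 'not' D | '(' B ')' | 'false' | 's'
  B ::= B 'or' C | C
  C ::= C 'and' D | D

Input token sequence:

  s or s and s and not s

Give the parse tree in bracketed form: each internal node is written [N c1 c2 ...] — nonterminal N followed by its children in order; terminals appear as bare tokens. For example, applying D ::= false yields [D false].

[B [B [C [D s]]] or [C [C [C [D s]] and [D s]] and [D not [D s]]]]

B
B or C
C or C
D or C
s or C
s or C and D
s or C and D and D
s or D and D and D
s or s and D and D
s or s and s and D
s or s and s and not D
s or s and s and not s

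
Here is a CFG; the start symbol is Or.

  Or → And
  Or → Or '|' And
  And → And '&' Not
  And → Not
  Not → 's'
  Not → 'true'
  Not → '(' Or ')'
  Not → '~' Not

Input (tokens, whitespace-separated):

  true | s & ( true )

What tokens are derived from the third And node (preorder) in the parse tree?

[Or [Or [And [Not true]]] | [And [And [Not s]] & [Not ( [Or [And [Not true]]] )]]]

s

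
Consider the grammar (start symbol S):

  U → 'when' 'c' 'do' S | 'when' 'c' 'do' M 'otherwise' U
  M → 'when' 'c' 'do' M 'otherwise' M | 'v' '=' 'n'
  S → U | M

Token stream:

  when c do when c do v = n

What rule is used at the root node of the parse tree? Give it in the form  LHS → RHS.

[S [U when c do [S [U when c do [S [M v = n]]]]]]

S → U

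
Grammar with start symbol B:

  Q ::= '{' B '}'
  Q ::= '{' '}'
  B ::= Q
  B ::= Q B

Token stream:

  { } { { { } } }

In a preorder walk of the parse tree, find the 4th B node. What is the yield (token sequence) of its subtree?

{ }

[B [Q { }] [B [Q { [B [Q { [B [Q { }]] }]] }]]]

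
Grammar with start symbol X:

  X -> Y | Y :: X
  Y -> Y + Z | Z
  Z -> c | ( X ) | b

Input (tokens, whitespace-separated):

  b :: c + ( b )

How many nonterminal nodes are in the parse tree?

11

[X [Y [Z b]] :: [X [Y [Y [Z c]] + [Z ( [X [Y [Z b]]] )]]]]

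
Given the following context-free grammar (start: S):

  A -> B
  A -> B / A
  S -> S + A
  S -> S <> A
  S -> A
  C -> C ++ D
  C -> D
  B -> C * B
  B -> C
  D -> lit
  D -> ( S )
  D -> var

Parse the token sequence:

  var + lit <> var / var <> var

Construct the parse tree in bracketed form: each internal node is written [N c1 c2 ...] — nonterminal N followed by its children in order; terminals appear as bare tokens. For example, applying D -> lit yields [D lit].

[S [S [S [S [A [B [C [D var]]]]] + [A [B [C [D lit]]]]] <> [A [B [C [D var]]] / [A [B [C [D var]]]]]] <> [A [B [C [D var]]]]]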